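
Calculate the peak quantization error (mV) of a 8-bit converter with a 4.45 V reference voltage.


The maximum quantization error is +/- LSB/2.
LSB = Vref / 2^n = 4.45 / 256 = 0.01738281 V
Max error = LSB / 2 = 0.01738281 / 2 = 0.00869141 V
Max error = 8.6914 mV

8.6914 mV


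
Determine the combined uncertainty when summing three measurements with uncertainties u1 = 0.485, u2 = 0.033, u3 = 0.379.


For a sum of independent quantities, uc = sqrt(u1^2 + u2^2 + u3^2).
uc = sqrt(0.485^2 + 0.033^2 + 0.379^2)
uc = sqrt(0.235225 + 0.001089 + 0.143641)
uc = 0.6164

0.6164


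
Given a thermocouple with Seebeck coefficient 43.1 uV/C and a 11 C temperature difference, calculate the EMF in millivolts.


The thermocouple output V = sensitivity * dT.
V = 43.1 uV/C * 11 C
V = 474.1 uV
V = 0.474 mV

0.474 mV


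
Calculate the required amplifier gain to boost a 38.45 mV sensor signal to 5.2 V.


Gain = Vout / Vin (converting to same units).
G = 5.2 V / 38.45 mV
G = 5200.0 mV / 38.45 mV
G = 135.24

135.24


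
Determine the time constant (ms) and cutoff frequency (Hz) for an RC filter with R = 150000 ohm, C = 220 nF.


Time constant: tau = R * C.
tau = 150000 * 2.20e-07 = 0.033 s
tau = 33.0 ms
Cutoff frequency: fc = 1 / (2*pi*R*C).
fc = 1 / (2*pi*0.033) = 4.82 Hz

tau = 33.0 ms, fc = 4.82 Hz


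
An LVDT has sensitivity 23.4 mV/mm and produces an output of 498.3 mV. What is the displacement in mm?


Displacement = Vout / sensitivity.
d = 498.3 / 23.4
d = 21.295 mm

21.295 mm


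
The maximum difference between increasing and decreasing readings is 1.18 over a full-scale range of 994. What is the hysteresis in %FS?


Hysteresis = (max difference / full scale) * 100%.
H = (1.18 / 994) * 100
H = 0.119 %FS

0.119 %FS


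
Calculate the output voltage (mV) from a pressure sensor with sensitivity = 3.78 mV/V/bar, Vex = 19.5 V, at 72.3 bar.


Output = sensitivity * Vex * P.
Vout = 3.78 * 19.5 * 72.3
Vout = 73.71 * 72.3
Vout = 5329.23 mV

5329.23 mV


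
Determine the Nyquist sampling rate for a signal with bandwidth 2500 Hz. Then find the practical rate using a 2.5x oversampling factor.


By Nyquist theorem, fs_min = 2 * fmax.
fs_min = 2 * 2500 = 5000 Hz
Practical rate = 2.5 * fs_min = 2.5 * 5000 = 12500 Hz

fs_min = 5000 Hz, fs_practical = 12500 Hz


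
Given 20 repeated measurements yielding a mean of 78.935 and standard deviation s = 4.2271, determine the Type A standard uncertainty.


The standard uncertainty for Type A evaluation is u = s / sqrt(n).
u = 4.2271 / sqrt(20)
u = 4.2271 / 4.4721
u = 0.9452

0.9452


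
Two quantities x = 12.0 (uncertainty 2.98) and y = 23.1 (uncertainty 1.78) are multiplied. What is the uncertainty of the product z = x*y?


For a product z = x*y, the relative uncertainty is:
uz/z = sqrt((ux/x)^2 + (uy/y)^2)
Relative uncertainties: ux/x = 2.98/12.0 = 0.248333
uy/y = 1.78/23.1 = 0.077056
z = 12.0 * 23.1 = 277.2
uz = 277.2 * sqrt(0.248333^2 + 0.077056^2) = 72.076

72.076


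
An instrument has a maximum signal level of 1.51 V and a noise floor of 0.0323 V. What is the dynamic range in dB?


Dynamic range = 20 * log10(Vmax / Vnoise).
DR = 20 * log10(1.51 / 0.0323)
DR = 20 * log10(46.75)
DR = 33.4 dB

33.4 dB


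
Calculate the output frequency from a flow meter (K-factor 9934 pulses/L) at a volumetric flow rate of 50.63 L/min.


Frequency = K * Q / 60 (converting L/min to L/s).
f = 9934 * 50.63 / 60
f = 502958.42 / 60
f = 8382.64 Hz

8382.64 Hz


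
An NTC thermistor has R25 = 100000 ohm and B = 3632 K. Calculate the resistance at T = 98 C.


NTC thermistor equation: Rt = R25 * exp(B * (1/T - 1/T25)).
T in Kelvin: 371.15 K, T25 = 298.15 K
1/T - 1/T25 = 1/371.15 - 1/298.15 = -0.00065969
B * (1/T - 1/T25) = 3632 * -0.00065969 = -2.396
Rt = 100000 * exp(-2.396) = 9108.3 ohm

9108.3 ohm


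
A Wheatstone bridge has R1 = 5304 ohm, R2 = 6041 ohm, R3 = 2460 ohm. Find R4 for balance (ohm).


At balance: R1*R4 = R2*R3, so R4 = R2*R3/R1.
R4 = 6041 * 2460 / 5304
R4 = 14860860 / 5304
R4 = 2801.82 ohm

2801.82 ohm


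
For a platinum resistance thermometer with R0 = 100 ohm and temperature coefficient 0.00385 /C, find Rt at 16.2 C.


The RTD equation: Rt = R0 * (1 + alpha * T).
Rt = 100 * (1 + 0.00385 * 16.2)
Rt = 100 * (1 + 0.06237)
Rt = 100 * 1.06237
Rt = 106.237 ohm

106.237 ohm


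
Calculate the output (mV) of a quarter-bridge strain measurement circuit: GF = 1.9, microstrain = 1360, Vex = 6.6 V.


Quarter bridge output: Vout = (GF * epsilon * Vex) / 4.
Vout = (1.9 * 1360e-6 * 6.6) / 4
Vout = 0.0170544 / 4 V
Vout = 0.0042636 V = 4.2636 mV

4.2636 mV


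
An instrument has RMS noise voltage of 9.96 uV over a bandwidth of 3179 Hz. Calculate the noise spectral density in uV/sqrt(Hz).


Noise spectral density = Vrms / sqrt(BW).
NSD = 9.96 / sqrt(3179)
NSD = 9.96 / 56.3826
NSD = 0.1767 uV/sqrt(Hz)

0.1767 uV/sqrt(Hz)


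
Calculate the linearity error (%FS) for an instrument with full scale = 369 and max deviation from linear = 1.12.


Linearity error = (max deviation / full scale) * 100%.
Linearity = (1.12 / 369) * 100
Linearity = 0.304 %FS

0.304 %FS


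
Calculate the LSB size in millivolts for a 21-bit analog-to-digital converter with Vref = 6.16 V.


The resolution (LSB) of an ADC is Vref / 2^n.
LSB = 6.16 / 2^21
LSB = 6.16 / 2097152
LSB = 2.94e-06 V = 0.00293732 mV

0.00293732 mV


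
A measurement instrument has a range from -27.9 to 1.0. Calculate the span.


Span = upper range - lower range.
Span = 1.0 - (-27.9)
Span = 28.9

28.9


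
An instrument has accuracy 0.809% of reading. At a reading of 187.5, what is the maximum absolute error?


Absolute error = (accuracy% / 100) * reading.
Error = (0.809 / 100) * 187.5
Error = 0.00809 * 187.5
Error = 1.5169

1.5169


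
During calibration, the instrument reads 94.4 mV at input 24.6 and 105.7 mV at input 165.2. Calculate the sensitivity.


Sensitivity = (y2 - y1) / (x2 - x1).
S = (105.7 - 94.4) / (165.2 - 24.6)
S = 11.3 / 140.6
S = 0.0804 mV/unit

0.0804 mV/unit


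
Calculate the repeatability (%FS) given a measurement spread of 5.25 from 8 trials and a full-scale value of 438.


Repeatability = (spread / full scale) * 100%.
R = (5.25 / 438) * 100
R = 1.199 %FS

1.199 %FS


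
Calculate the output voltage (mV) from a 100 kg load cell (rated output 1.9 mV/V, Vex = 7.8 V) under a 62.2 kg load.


Vout = rated_output * Vex * (load / capacity).
Vout = 1.9 * 7.8 * (62.2 / 100)
Vout = 1.9 * 7.8 * 0.622
Vout = 9.218 mV

9.218 mV


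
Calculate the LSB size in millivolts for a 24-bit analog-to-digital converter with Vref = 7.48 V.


The resolution (LSB) of an ADC is Vref / 2^n.
LSB = 7.48 / 2^24
LSB = 7.48 / 16777216
LSB = 4.5e-07 V = 0.00044584 mV

0.00044584 mV


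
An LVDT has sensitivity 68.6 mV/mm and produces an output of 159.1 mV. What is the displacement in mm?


Displacement = Vout / sensitivity.
d = 159.1 / 68.6
d = 2.319 mm

2.319 mm


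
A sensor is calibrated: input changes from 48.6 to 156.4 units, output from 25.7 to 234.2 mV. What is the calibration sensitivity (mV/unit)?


Sensitivity = (y2 - y1) / (x2 - x1).
S = (234.2 - 25.7) / (156.4 - 48.6)
S = 208.5 / 107.8
S = 1.9341 mV/unit

1.9341 mV/unit


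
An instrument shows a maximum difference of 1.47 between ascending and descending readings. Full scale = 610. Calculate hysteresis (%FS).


Hysteresis = (max difference / full scale) * 100%.
H = (1.47 / 610) * 100
H = 0.241 %FS

0.241 %FS


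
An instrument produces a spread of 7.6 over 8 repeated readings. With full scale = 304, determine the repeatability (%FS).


Repeatability = (spread / full scale) * 100%.
R = (7.6 / 304) * 100
R = 2.5 %FS

2.5 %FS


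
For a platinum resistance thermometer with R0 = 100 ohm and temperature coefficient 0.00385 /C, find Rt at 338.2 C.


The RTD equation: Rt = R0 * (1 + alpha * T).
Rt = 100 * (1 + 0.00385 * 338.2)
Rt = 100 * (1 + 1.30207)
Rt = 100 * 2.30207
Rt = 230.207 ohm

230.207 ohm


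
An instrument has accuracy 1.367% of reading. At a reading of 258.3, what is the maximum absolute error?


Absolute error = (accuracy% / 100) * reading.
Error = (1.367 / 100) * 258.3
Error = 0.01367 * 258.3
Error = 3.531

3.531


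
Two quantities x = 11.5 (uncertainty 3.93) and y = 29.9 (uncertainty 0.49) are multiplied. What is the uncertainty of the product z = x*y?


For a product z = x*y, the relative uncertainty is:
uz/z = sqrt((ux/x)^2 + (uy/y)^2)
Relative uncertainties: ux/x = 3.93/11.5 = 0.341739
uy/y = 0.49/29.9 = 0.016388
z = 11.5 * 29.9 = 343.8
uz = 343.8 * sqrt(0.341739^2 + 0.016388^2) = 117.642

117.642


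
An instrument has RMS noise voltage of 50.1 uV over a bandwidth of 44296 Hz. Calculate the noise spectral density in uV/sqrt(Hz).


Noise spectral density = Vrms / sqrt(BW).
NSD = 50.1 / sqrt(44296)
NSD = 50.1 / 210.4661
NSD = 0.238 uV/sqrt(Hz)

0.238 uV/sqrt(Hz)


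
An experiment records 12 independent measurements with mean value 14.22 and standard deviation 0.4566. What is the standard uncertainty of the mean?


The standard uncertainty for Type A evaluation is u = s / sqrt(n).
u = 0.4566 / sqrt(12)
u = 0.4566 / 3.4641
u = 0.1318

0.1318


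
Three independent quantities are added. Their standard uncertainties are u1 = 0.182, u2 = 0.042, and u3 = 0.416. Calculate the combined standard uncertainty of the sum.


For a sum of independent quantities, uc = sqrt(u1^2 + u2^2 + u3^2).
uc = sqrt(0.182^2 + 0.042^2 + 0.416^2)
uc = sqrt(0.033124 + 0.001764 + 0.173056)
uc = 0.456

0.456


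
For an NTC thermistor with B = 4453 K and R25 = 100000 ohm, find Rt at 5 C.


NTC thermistor equation: Rt = R25 * exp(B * (1/T - 1/T25)).
T in Kelvin: 278.15 K, T25 = 298.15 K
1/T - 1/T25 = 1/278.15 - 1/298.15 = 0.00024117
B * (1/T - 1/T25) = 4453 * 0.00024117 = 1.0739
Rt = 100000 * exp(1.0739) = 292680.8 ohm

292680.8 ohm


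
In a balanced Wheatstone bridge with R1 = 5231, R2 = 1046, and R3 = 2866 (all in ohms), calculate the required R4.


At balance: R1*R4 = R2*R3, so R4 = R2*R3/R1.
R4 = 1046 * 2866 / 5231
R4 = 2997836 / 5231
R4 = 573.09 ohm

573.09 ohm


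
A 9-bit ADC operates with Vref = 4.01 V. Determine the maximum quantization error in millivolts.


The maximum quantization error is +/- LSB/2.
LSB = Vref / 2^n = 4.01 / 512 = 0.00783203 V
Max error = LSB / 2 = 0.00783203 / 2 = 0.00391602 V
Max error = 3.916 mV

3.916 mV


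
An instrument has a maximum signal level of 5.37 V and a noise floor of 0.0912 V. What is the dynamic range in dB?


Dynamic range = 20 * log10(Vmax / Vnoise).
DR = 20 * log10(5.37 / 0.0912)
DR = 20 * log10(58.88)
DR = 35.4 dB

35.4 dB


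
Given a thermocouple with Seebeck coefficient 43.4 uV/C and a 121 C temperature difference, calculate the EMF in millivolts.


The thermocouple output V = sensitivity * dT.
V = 43.4 uV/C * 121 C
V = 5251.4 uV
V = 5.251 mV

5.251 mV


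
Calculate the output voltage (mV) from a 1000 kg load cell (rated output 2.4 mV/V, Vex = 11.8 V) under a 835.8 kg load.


Vout = rated_output * Vex * (load / capacity).
Vout = 2.4 * 11.8 * (835.8 / 1000)
Vout = 2.4 * 11.8 * 0.8358
Vout = 23.67 mV

23.67 mV


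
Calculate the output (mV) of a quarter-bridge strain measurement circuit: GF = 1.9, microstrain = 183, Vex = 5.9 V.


Quarter bridge output: Vout = (GF * epsilon * Vex) / 4.
Vout = (1.9 * 183e-6 * 5.9) / 4
Vout = 0.00205143 / 4 V
Vout = 0.00051286 V = 0.5129 mV

0.5129 mV


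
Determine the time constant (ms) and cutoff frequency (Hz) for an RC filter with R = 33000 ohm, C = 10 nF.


Time constant: tau = R * C.
tau = 33000 * 1.00e-08 = 0.00033 s
tau = 0.33 ms
Cutoff frequency: fc = 1 / (2*pi*R*C).
fc = 1 / (2*pi*0.00033) = 482.29 Hz

tau = 0.33 ms, fc = 482.29 Hz


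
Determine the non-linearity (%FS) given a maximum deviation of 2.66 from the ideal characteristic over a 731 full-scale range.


Linearity error = (max deviation / full scale) * 100%.
Linearity = (2.66 / 731) * 100
Linearity = 0.364 %FS

0.364 %FS


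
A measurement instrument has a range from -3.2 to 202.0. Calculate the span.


Span = upper range - lower range.
Span = 202.0 - (-3.2)
Span = 205.2

205.2


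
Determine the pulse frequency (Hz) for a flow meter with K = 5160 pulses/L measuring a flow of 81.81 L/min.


Frequency = K * Q / 60 (converting L/min to L/s).
f = 5160 * 81.81 / 60
f = 422139.6 / 60
f = 7035.66 Hz

7035.66 Hz


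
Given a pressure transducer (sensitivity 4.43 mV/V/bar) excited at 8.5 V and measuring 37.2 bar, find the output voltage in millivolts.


Output = sensitivity * Vex * P.
Vout = 4.43 * 8.5 * 37.2
Vout = 37.655 * 37.2
Vout = 1400.77 mV

1400.77 mV


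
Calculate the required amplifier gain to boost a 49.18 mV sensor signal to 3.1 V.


Gain = Vout / Vin (converting to same units).
G = 3.1 V / 49.18 mV
G = 3100.0 mV / 49.18 mV
G = 63.03

63.03


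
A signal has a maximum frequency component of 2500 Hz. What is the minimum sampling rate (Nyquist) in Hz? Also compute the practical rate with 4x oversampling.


By Nyquist theorem, fs_min = 2 * fmax.
fs_min = 2 * 2500 = 5000 Hz
Practical rate = 4 * fs_min = 4 * 5000 = 20000 Hz

fs_min = 5000 Hz, fs_practical = 20000 Hz


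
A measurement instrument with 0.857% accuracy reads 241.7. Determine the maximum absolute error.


Absolute error = (accuracy% / 100) * reading.
Error = (0.857 / 100) * 241.7
Error = 0.00857 * 241.7
Error = 2.0714

2.0714


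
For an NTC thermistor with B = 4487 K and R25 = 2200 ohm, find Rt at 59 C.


NTC thermistor equation: Rt = R25 * exp(B * (1/T - 1/T25)).
T in Kelvin: 332.15 K, T25 = 298.15 K
1/T - 1/T25 = 1/332.15 - 1/298.15 = -0.00034333
B * (1/T - 1/T25) = 4487 * -0.00034333 = -1.5405
Rt = 2200 * exp(-1.5405) = 471.4 ohm

471.4 ohm


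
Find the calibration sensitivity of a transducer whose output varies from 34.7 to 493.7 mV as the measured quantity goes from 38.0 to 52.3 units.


Sensitivity = (y2 - y1) / (x2 - x1).
S = (493.7 - 34.7) / (52.3 - 38.0)
S = 459.0 / 14.3
S = 32.0979 mV/unit

32.0979 mV/unit


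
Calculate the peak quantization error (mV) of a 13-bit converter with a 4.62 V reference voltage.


The maximum quantization error is +/- LSB/2.
LSB = Vref / 2^n = 4.62 / 8192 = 0.00056396 V
Max error = LSB / 2 = 0.00056396 / 2 = 0.00028198 V
Max error = 0.282 mV

0.282 mV


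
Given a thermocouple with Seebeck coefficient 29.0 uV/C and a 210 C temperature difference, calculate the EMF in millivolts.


The thermocouple output V = sensitivity * dT.
V = 29.0 uV/C * 210 C
V = 6090.0 uV
V = 6.09 mV

6.09 mV


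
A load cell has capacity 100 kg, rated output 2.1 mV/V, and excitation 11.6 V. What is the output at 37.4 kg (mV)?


Vout = rated_output * Vex * (load / capacity).
Vout = 2.1 * 11.6 * (37.4 / 100)
Vout = 2.1 * 11.6 * 0.374
Vout = 9.111 mV

9.111 mV


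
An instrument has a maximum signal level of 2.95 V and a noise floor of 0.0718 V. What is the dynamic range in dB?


Dynamic range = 20 * log10(Vmax / Vnoise).
DR = 20 * log10(2.95 / 0.0718)
DR = 20 * log10(41.09)
DR = 32.27 dB

32.27 dB


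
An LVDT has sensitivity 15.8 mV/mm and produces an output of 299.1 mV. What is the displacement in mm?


Displacement = Vout / sensitivity.
d = 299.1 / 15.8
d = 18.93 mm

18.93 mm


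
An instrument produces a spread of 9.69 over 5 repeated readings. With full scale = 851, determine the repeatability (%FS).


Repeatability = (spread / full scale) * 100%.
R = (9.69 / 851) * 100
R = 1.139 %FS

1.139 %FS


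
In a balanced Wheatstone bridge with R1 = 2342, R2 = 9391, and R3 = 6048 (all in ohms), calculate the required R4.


At balance: R1*R4 = R2*R3, so R4 = R2*R3/R1.
R4 = 9391 * 6048 / 2342
R4 = 56796768 / 2342
R4 = 24251.4 ohm

24251.4 ohm


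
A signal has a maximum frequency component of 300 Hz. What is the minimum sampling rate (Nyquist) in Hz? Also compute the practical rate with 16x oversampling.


By Nyquist theorem, fs_min = 2 * fmax.
fs_min = 2 * 300 = 600 Hz
Practical rate = 16 * fs_min = 16 * 600 = 9600 Hz

fs_min = 600 Hz, fs_practical = 9600 Hz


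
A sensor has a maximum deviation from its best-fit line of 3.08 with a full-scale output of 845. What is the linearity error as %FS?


Linearity error = (max deviation / full scale) * 100%.
Linearity = (3.08 / 845) * 100
Linearity = 0.364 %FS

0.364 %FS


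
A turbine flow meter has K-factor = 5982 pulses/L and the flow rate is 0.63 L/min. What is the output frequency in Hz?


Frequency = K * Q / 60 (converting L/min to L/s).
f = 5982 * 0.63 / 60
f = 3768.66 / 60
f = 62.81 Hz

62.81 Hz


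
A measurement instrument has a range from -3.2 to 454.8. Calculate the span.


Span = upper range - lower range.
Span = 454.8 - (-3.2)
Span = 458.0

458.0


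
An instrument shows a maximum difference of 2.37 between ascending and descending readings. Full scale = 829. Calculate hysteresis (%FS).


Hysteresis = (max difference / full scale) * 100%.
H = (2.37 / 829) * 100
H = 0.286 %FS

0.286 %FS


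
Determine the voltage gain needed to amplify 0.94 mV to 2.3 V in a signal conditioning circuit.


Gain = Vout / Vin (converting to same units).
G = 2.3 V / 0.94 mV
G = 2300.0 mV / 0.94 mV
G = 2446.81

2446.81


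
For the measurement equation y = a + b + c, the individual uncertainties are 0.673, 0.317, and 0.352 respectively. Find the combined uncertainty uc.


For a sum of independent quantities, uc = sqrt(u1^2 + u2^2 + u3^2).
uc = sqrt(0.673^2 + 0.317^2 + 0.352^2)
uc = sqrt(0.452929 + 0.100489 + 0.123904)
uc = 0.823

0.823


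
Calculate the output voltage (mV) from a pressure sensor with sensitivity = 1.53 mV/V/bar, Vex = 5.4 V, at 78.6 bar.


Output = sensitivity * Vex * P.
Vout = 1.53 * 5.4 * 78.6
Vout = 8.262 * 78.6
Vout = 649.39 mV

649.39 mV


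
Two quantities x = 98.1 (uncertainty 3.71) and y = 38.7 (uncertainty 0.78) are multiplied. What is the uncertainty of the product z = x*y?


For a product z = x*y, the relative uncertainty is:
uz/z = sqrt((ux/x)^2 + (uy/y)^2)
Relative uncertainties: ux/x = 3.71/98.1 = 0.037819
uy/y = 0.78/38.7 = 0.020155
z = 98.1 * 38.7 = 3796.5
uz = 3796.5 * sqrt(0.037819^2 + 0.020155^2) = 162.694

162.694


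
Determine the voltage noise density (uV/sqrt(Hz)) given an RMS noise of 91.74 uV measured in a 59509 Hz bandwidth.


Noise spectral density = Vrms / sqrt(BW).
NSD = 91.74 / sqrt(59509)
NSD = 91.74 / 243.9447
NSD = 0.3761 uV/sqrt(Hz)

0.3761 uV/sqrt(Hz)


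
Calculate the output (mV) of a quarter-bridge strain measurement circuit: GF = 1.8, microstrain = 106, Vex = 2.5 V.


Quarter bridge output: Vout = (GF * epsilon * Vex) / 4.
Vout = (1.8 * 106e-6 * 2.5) / 4
Vout = 0.000477 / 4 V
Vout = 0.00011925 V = 0.1192 mV

0.1192 mV


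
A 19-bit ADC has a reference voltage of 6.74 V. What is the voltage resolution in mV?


The resolution (LSB) of an ADC is Vref / 2^n.
LSB = 6.74 / 2^19
LSB = 6.74 / 524288
LSB = 1.286e-05 V = 0.01285553 mV

0.01285553 mV


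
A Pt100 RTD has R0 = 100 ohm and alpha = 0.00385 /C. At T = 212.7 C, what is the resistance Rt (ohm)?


The RTD equation: Rt = R0 * (1 + alpha * T).
Rt = 100 * (1 + 0.00385 * 212.7)
Rt = 100 * (1 + 0.818895)
Rt = 100 * 1.818895
Rt = 181.889 ohm

181.889 ohm


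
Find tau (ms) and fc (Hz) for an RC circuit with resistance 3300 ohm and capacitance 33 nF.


Time constant: tau = R * C.
tau = 3300 * 3.30e-08 = 0.0001089 s
tau = 0.1089 ms
Cutoff frequency: fc = 1 / (2*pi*R*C).
fc = 1 / (2*pi*0.0001089) = 1461.48 Hz

tau = 0.1089 ms, fc = 1461.48 Hz


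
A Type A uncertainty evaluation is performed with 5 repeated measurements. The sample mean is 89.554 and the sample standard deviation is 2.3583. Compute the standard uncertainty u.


The standard uncertainty for Type A evaluation is u = s / sqrt(n).
u = 2.3583 / sqrt(5)
u = 2.3583 / 2.2361
u = 1.0547

1.0547


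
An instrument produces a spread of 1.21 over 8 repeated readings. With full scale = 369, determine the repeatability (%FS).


Repeatability = (spread / full scale) * 100%.
R = (1.21 / 369) * 100
R = 0.328 %FS

0.328 %FS


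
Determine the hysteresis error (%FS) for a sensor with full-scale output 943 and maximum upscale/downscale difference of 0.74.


Hysteresis = (max difference / full scale) * 100%.
H = (0.74 / 943) * 100
H = 0.078 %FS

0.078 %FS


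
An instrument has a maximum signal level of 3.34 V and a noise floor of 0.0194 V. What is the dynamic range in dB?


Dynamic range = 20 * log10(Vmax / Vnoise).
DR = 20 * log10(3.34 / 0.0194)
DR = 20 * log10(172.16)
DR = 44.72 dB

44.72 dB


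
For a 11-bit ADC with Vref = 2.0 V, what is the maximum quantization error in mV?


The maximum quantization error is +/- LSB/2.
LSB = Vref / 2^n = 2.0 / 2048 = 0.00097656 V
Max error = LSB / 2 = 0.00097656 / 2 = 0.00048828 V
Max error = 0.4883 mV

0.4883 mV


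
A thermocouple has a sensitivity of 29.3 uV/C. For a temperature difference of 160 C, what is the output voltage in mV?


The thermocouple output V = sensitivity * dT.
V = 29.3 uV/C * 160 C
V = 4688.0 uV
V = 4.688 mV

4.688 mV


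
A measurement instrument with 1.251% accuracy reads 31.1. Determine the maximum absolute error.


Absolute error = (accuracy% / 100) * reading.
Error = (1.251 / 100) * 31.1
Error = 0.01251 * 31.1
Error = 0.3891

0.3891


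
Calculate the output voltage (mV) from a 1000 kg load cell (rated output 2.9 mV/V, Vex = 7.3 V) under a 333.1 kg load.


Vout = rated_output * Vex * (load / capacity).
Vout = 2.9 * 7.3 * (333.1 / 1000)
Vout = 2.9 * 7.3 * 0.3331
Vout = 7.052 mV

7.052 mV


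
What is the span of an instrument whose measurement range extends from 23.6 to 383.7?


Span = upper range - lower range.
Span = 383.7 - (23.6)
Span = 360.1

360.1


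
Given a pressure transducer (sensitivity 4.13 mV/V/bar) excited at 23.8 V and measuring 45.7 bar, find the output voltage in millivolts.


Output = sensitivity * Vex * P.
Vout = 4.13 * 23.8 * 45.7
Vout = 98.294 * 45.7
Vout = 4492.04 mV

4492.04 mV


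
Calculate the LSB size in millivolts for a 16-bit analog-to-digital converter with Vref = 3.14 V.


The resolution (LSB) of an ADC is Vref / 2^n.
LSB = 3.14 / 2^16
LSB = 3.14 / 65536
LSB = 4.791e-05 V = 0.0479126 mV

0.0479126 mV


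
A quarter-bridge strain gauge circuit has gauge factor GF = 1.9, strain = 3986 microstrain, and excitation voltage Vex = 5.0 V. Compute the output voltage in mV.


Quarter bridge output: Vout = (GF * epsilon * Vex) / 4.
Vout = (1.9 * 3986e-6 * 5.0) / 4
Vout = 0.037867 / 4 V
Vout = 0.00946675 V = 9.4667 mV

9.4667 mV


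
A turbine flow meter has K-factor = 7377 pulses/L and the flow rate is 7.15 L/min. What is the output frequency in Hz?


Frequency = K * Q / 60 (converting L/min to L/s).
f = 7377 * 7.15 / 60
f = 52745.55 / 60
f = 879.09 Hz

879.09 Hz


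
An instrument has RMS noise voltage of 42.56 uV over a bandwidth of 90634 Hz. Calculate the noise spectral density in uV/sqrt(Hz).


Noise spectral density = Vrms / sqrt(BW).
NSD = 42.56 / sqrt(90634)
NSD = 42.56 / 301.0548
NSD = 0.1414 uV/sqrt(Hz)

0.1414 uV/sqrt(Hz)


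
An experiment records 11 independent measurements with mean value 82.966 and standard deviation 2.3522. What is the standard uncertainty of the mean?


The standard uncertainty for Type A evaluation is u = s / sqrt(n).
u = 2.3522 / sqrt(11)
u = 2.3522 / 3.3166
u = 0.7092

0.7092


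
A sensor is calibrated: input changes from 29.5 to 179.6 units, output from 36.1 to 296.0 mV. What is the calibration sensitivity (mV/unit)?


Sensitivity = (y2 - y1) / (x2 - x1).
S = (296.0 - 36.1) / (179.6 - 29.5)
S = 259.9 / 150.1
S = 1.7315 mV/unit

1.7315 mV/unit


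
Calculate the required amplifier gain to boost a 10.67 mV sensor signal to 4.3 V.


Gain = Vout / Vin (converting to same units).
G = 4.3 V / 10.67 mV
G = 4300.0 mV / 10.67 mV
G = 403.0

403.0


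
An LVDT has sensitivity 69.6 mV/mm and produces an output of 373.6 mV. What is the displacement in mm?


Displacement = Vout / sensitivity.
d = 373.6 / 69.6
d = 5.368 mm

5.368 mm


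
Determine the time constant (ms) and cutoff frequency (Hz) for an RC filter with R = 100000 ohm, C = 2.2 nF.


Time constant: tau = R * C.
tau = 100000 * 2.20e-09 = 0.00022 s
tau = 0.22 ms
Cutoff frequency: fc = 1 / (2*pi*R*C).
fc = 1 / (2*pi*0.00022) = 723.43 Hz

tau = 0.22 ms, fc = 723.43 Hz


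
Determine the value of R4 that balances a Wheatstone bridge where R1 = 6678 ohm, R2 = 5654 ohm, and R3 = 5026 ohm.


At balance: R1*R4 = R2*R3, so R4 = R2*R3/R1.
R4 = 5654 * 5026 / 6678
R4 = 28417004 / 6678
R4 = 4255.32 ohm

4255.32 ohm


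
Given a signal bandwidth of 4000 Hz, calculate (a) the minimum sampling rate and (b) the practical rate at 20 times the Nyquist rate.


By Nyquist theorem, fs_min = 2 * fmax.
fs_min = 2 * 4000 = 8000 Hz
Practical rate = 20 * fs_min = 20 * 8000 = 160000 Hz

fs_min = 8000 Hz, fs_practical = 160000 Hz


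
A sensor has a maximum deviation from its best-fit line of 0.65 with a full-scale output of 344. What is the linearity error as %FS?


Linearity error = (max deviation / full scale) * 100%.
Linearity = (0.65 / 344) * 100
Linearity = 0.189 %FS

0.189 %FS


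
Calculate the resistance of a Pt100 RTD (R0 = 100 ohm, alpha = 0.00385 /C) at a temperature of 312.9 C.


The RTD equation: Rt = R0 * (1 + alpha * T).
Rt = 100 * (1 + 0.00385 * 312.9)
Rt = 100 * (1 + 1.204665)
Rt = 100 * 2.204665
Rt = 220.466 ohm

220.466 ohm


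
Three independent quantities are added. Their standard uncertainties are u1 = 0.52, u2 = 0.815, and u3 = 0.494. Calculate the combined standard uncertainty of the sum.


For a sum of independent quantities, uc = sqrt(u1^2 + u2^2 + u3^2).
uc = sqrt(0.52^2 + 0.815^2 + 0.494^2)
uc = sqrt(0.2704 + 0.664225 + 0.244036)
uc = 1.0857

1.0857


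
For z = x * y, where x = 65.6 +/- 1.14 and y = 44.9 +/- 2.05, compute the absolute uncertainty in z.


For a product z = x*y, the relative uncertainty is:
uz/z = sqrt((ux/x)^2 + (uy/y)^2)
Relative uncertainties: ux/x = 1.14/65.6 = 0.017378
uy/y = 2.05/44.9 = 0.045657
z = 65.6 * 44.9 = 2945.4
uz = 2945.4 * sqrt(0.017378^2 + 0.045657^2) = 143.892

143.892


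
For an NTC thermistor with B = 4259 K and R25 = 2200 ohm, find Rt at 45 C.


NTC thermistor equation: Rt = R25 * exp(B * (1/T - 1/T25)).
T in Kelvin: 318.15 K, T25 = 298.15 K
1/T - 1/T25 = 1/318.15 - 1/298.15 = -0.00021084
B * (1/T - 1/T25) = 4259 * -0.00021084 = -0.898
Rt = 2200 * exp(-0.898) = 896.3 ohm

896.3 ohm


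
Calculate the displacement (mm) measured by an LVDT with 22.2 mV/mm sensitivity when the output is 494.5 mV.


Displacement = Vout / sensitivity.
d = 494.5 / 22.2
d = 22.275 mm

22.275 mm


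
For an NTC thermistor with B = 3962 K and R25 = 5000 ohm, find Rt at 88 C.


NTC thermistor equation: Rt = R25 * exp(B * (1/T - 1/T25)).
T in Kelvin: 361.15 K, T25 = 298.15 K
1/T - 1/T25 = 1/361.15 - 1/298.15 = -0.00058508
B * (1/T - 1/T25) = 3962 * -0.00058508 = -2.3181
Rt = 5000 * exp(-2.3181) = 492.3 ohm

492.3 ohm


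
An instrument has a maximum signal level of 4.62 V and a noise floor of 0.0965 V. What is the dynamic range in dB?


Dynamic range = 20 * log10(Vmax / Vnoise).
DR = 20 * log10(4.62 / 0.0965)
DR = 20 * log10(47.88)
DR = 33.6 dB

33.6 dB


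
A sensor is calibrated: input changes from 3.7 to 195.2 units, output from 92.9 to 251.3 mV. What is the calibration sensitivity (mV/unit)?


Sensitivity = (y2 - y1) / (x2 - x1).
S = (251.3 - 92.9) / (195.2 - 3.7)
S = 158.4 / 191.5
S = 0.8272 mV/unit

0.8272 mV/unit


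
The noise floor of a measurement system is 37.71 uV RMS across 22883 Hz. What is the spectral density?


Noise spectral density = Vrms / sqrt(BW).
NSD = 37.71 / sqrt(22883)
NSD = 37.71 / 151.2713
NSD = 0.2493 uV/sqrt(Hz)

0.2493 uV/sqrt(Hz)


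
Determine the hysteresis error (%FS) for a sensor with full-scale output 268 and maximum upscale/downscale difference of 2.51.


Hysteresis = (max difference / full scale) * 100%.
H = (2.51 / 268) * 100
H = 0.937 %FS

0.937 %FS


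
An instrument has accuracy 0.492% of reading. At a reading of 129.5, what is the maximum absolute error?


Absolute error = (accuracy% / 100) * reading.
Error = (0.492 / 100) * 129.5
Error = 0.00492 * 129.5
Error = 0.6371

0.6371


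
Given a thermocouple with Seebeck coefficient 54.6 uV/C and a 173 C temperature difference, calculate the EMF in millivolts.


The thermocouple output V = sensitivity * dT.
V = 54.6 uV/C * 173 C
V = 9445.8 uV
V = 9.446 mV

9.446 mV


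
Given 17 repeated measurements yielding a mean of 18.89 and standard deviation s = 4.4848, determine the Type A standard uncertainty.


The standard uncertainty for Type A evaluation is u = s / sqrt(n).
u = 4.4848 / sqrt(17)
u = 4.4848 / 4.1231
u = 1.0877

1.0877


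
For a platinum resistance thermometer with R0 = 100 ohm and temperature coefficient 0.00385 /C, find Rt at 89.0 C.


The RTD equation: Rt = R0 * (1 + alpha * T).
Rt = 100 * (1 + 0.00385 * 89.0)
Rt = 100 * (1 + 0.34265)
Rt = 100 * 1.34265
Rt = 134.265 ohm

134.265 ohm


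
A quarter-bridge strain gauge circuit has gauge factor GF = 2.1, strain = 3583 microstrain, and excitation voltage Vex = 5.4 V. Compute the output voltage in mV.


Quarter bridge output: Vout = (GF * epsilon * Vex) / 4.
Vout = (2.1 * 3583e-6 * 5.4) / 4
Vout = 0.04063122 / 4 V
Vout = 0.01015781 V = 10.1578 mV

10.1578 mV


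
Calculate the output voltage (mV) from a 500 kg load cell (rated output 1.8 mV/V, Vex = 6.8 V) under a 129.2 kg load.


Vout = rated_output * Vex * (load / capacity).
Vout = 1.8 * 6.8 * (129.2 / 500)
Vout = 1.8 * 6.8 * 0.2584
Vout = 3.163 mV

3.163 mV


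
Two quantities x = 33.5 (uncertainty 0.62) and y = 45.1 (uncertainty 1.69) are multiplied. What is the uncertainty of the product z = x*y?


For a product z = x*y, the relative uncertainty is:
uz/z = sqrt((ux/x)^2 + (uy/y)^2)
Relative uncertainties: ux/x = 0.62/33.5 = 0.018507
uy/y = 1.69/45.1 = 0.037472
z = 33.5 * 45.1 = 1510.9
uz = 1510.9 * sqrt(0.018507^2 + 0.037472^2) = 63.144

63.144


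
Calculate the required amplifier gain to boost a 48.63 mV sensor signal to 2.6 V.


Gain = Vout / Vin (converting to same units).
G = 2.6 V / 48.63 mV
G = 2600.0 mV / 48.63 mV
G = 53.46

53.46


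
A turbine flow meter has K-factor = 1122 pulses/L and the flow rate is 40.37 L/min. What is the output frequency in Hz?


Frequency = K * Q / 60 (converting L/min to L/s).
f = 1122 * 40.37 / 60
f = 45295.14 / 60
f = 754.92 Hz

754.92 Hz


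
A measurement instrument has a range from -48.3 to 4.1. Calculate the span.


Span = upper range - lower range.
Span = 4.1 - (-48.3)
Span = 52.4

52.4


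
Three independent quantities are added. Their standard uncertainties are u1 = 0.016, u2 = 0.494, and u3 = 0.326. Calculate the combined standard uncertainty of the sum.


For a sum of independent quantities, uc = sqrt(u1^2 + u2^2 + u3^2).
uc = sqrt(0.016^2 + 0.494^2 + 0.326^2)
uc = sqrt(0.000256 + 0.244036 + 0.106276)
uc = 0.5921

0.5921


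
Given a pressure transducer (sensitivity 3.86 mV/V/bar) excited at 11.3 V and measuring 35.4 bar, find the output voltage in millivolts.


Output = sensitivity * Vex * P.
Vout = 3.86 * 11.3 * 35.4
Vout = 43.618 * 35.4
Vout = 1544.08 mV

1544.08 mV


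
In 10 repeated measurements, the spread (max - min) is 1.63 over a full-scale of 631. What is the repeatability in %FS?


Repeatability = (spread / full scale) * 100%.
R = (1.63 / 631) * 100
R = 0.258 %FS

0.258 %FS


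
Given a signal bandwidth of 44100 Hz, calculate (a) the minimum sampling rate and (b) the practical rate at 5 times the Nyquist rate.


By Nyquist theorem, fs_min = 2 * fmax.
fs_min = 2 * 44100 = 88200 Hz
Practical rate = 5 * fs_min = 5 * 88200 = 441000 Hz

fs_min = 88200 Hz, fs_practical = 441000 Hz


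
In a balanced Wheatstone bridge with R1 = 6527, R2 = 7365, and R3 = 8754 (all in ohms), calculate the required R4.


At balance: R1*R4 = R2*R3, so R4 = R2*R3/R1.
R4 = 7365 * 8754 / 6527
R4 = 64473210 / 6527
R4 = 9877.92 ohm

9877.92 ohm


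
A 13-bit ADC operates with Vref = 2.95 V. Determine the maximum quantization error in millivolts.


The maximum quantization error is +/- LSB/2.
LSB = Vref / 2^n = 2.95 / 8192 = 0.00036011 V
Max error = LSB / 2 = 0.00036011 / 2 = 0.00018005 V
Max error = 0.1801 mV

0.1801 mV


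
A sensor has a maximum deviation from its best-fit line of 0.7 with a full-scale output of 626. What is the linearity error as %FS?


Linearity error = (max deviation / full scale) * 100%.
Linearity = (0.7 / 626) * 100
Linearity = 0.112 %FS

0.112 %FS


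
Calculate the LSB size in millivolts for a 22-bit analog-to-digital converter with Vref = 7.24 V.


The resolution (LSB) of an ADC is Vref / 2^n.
LSB = 7.24 / 2^22
LSB = 7.24 / 4194304
LSB = 1.73e-06 V = 0.00172615 mV

0.00172615 mV


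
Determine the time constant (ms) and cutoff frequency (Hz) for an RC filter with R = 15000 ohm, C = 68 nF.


Time constant: tau = R * C.
tau = 15000 * 6.80e-08 = 0.00102 s
tau = 1.02 ms
Cutoff frequency: fc = 1 / (2*pi*R*C).
fc = 1 / (2*pi*0.00102) = 156.03 Hz

tau = 1.02 ms, fc = 156.03 Hz


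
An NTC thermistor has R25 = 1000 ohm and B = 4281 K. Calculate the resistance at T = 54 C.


NTC thermistor equation: Rt = R25 * exp(B * (1/T - 1/T25)).
T in Kelvin: 327.15 K, T25 = 298.15 K
1/T - 1/T25 = 1/327.15 - 1/298.15 = -0.00029731
B * (1/T - 1/T25) = 4281 * -0.00029731 = -1.2728
Rt = 1000 * exp(-1.2728) = 280.0 ohm

280.0 ohm


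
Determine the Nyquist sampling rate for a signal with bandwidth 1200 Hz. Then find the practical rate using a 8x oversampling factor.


By Nyquist theorem, fs_min = 2 * fmax.
fs_min = 2 * 1200 = 2400 Hz
Practical rate = 8 * fs_min = 8 * 2400 = 19200 Hz

fs_min = 2400 Hz, fs_practical = 19200 Hz


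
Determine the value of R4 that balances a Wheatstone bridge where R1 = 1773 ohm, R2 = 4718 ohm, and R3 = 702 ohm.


At balance: R1*R4 = R2*R3, so R4 = R2*R3/R1.
R4 = 4718 * 702 / 1773
R4 = 3312036 / 1773
R4 = 1868.04 ohm

1868.04 ohm


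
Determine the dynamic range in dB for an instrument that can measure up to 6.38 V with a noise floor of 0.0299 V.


Dynamic range = 20 * log10(Vmax / Vnoise).
DR = 20 * log10(6.38 / 0.0299)
DR = 20 * log10(213.38)
DR = 46.58 dB

46.58 dB


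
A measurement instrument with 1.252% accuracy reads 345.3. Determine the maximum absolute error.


Absolute error = (accuracy% / 100) * reading.
Error = (1.252 / 100) * 345.3
Error = 0.01252 * 345.3
Error = 4.3232

4.3232


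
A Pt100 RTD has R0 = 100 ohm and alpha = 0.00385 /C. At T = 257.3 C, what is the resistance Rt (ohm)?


The RTD equation: Rt = R0 * (1 + alpha * T).
Rt = 100 * (1 + 0.00385 * 257.3)
Rt = 100 * (1 + 0.990605)
Rt = 100 * 1.990605
Rt = 199.06 ohm

199.06 ohm


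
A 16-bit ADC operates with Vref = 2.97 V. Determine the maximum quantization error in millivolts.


The maximum quantization error is +/- LSB/2.
LSB = Vref / 2^n = 2.97 / 65536 = 4.532e-05 V
Max error = LSB / 2 = 4.532e-05 / 2 = 2.266e-05 V
Max error = 0.0227 mV

0.0227 mV


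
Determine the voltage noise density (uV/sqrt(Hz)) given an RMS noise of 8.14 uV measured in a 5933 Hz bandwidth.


Noise spectral density = Vrms / sqrt(BW).
NSD = 8.14 / sqrt(5933)
NSD = 8.14 / 77.026
NSD = 0.1057 uV/sqrt(Hz)

0.1057 uV/sqrt(Hz)


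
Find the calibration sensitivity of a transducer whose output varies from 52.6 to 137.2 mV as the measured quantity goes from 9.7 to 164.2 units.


Sensitivity = (y2 - y1) / (x2 - x1).
S = (137.2 - 52.6) / (164.2 - 9.7)
S = 84.6 / 154.5
S = 0.5476 mV/unit

0.5476 mV/unit


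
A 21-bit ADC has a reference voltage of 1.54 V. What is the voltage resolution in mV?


The resolution (LSB) of an ADC is Vref / 2^n.
LSB = 1.54 / 2^21
LSB = 1.54 / 2097152
LSB = 7.3e-07 V = 0.00073433 mV

0.00073433 mV


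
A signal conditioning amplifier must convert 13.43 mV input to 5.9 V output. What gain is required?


Gain = Vout / Vin (converting to same units).
G = 5.9 V / 13.43 mV
G = 5900.0 mV / 13.43 mV
G = 439.31

439.31


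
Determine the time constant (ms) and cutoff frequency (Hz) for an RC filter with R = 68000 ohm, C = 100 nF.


Time constant: tau = R * C.
tau = 68000 * 1.00e-07 = 0.0068 s
tau = 6.8 ms
Cutoff frequency: fc = 1 / (2*pi*R*C).
fc = 1 / (2*pi*0.0068) = 23.41 Hz

tau = 6.8 ms, fc = 23.41 Hz


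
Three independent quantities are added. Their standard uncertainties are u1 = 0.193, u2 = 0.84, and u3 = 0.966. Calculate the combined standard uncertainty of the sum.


For a sum of independent quantities, uc = sqrt(u1^2 + u2^2 + u3^2).
uc = sqrt(0.193^2 + 0.84^2 + 0.966^2)
uc = sqrt(0.037249 + 0.7056 + 0.933156)
uc = 1.2946

1.2946


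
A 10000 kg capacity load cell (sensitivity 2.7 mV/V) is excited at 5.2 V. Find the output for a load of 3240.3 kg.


Vout = rated_output * Vex * (load / capacity).
Vout = 2.7 * 5.2 * (3240.3 / 10000)
Vout = 2.7 * 5.2 * 0.32403
Vout = 4.549 mV

4.549 mV


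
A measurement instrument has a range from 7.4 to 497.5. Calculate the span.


Span = upper range - lower range.
Span = 497.5 - (7.4)
Span = 490.1

490.1


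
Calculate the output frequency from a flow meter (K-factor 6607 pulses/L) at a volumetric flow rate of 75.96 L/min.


Frequency = K * Q / 60 (converting L/min to L/s).
f = 6607 * 75.96 / 60
f = 501867.72 / 60
f = 8364.46 Hz

8364.46 Hz


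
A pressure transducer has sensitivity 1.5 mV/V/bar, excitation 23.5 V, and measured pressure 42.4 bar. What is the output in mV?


Output = sensitivity * Vex * P.
Vout = 1.5 * 23.5 * 42.4
Vout = 35.25 * 42.4
Vout = 1494.6 mV

1494.6 mV


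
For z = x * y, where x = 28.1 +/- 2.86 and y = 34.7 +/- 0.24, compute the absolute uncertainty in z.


For a product z = x*y, the relative uncertainty is:
uz/z = sqrt((ux/x)^2 + (uy/y)^2)
Relative uncertainties: ux/x = 2.86/28.1 = 0.101779
uy/y = 0.24/34.7 = 0.006916
z = 28.1 * 34.7 = 975.1
uz = 975.1 * sqrt(0.101779^2 + 0.006916^2) = 99.471

99.471


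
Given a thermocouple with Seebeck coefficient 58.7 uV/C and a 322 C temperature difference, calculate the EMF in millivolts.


The thermocouple output V = sensitivity * dT.
V = 58.7 uV/C * 322 C
V = 18901.4 uV
V = 18.901 mV

18.901 mV


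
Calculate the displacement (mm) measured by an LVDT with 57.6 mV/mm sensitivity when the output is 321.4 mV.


Displacement = Vout / sensitivity.
d = 321.4 / 57.6
d = 5.58 mm

5.58 mm


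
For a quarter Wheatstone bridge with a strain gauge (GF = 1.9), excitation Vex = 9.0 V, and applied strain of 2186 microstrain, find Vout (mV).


Quarter bridge output: Vout = (GF * epsilon * Vex) / 4.
Vout = (1.9 * 2186e-6 * 9.0) / 4
Vout = 0.0373806 / 4 V
Vout = 0.00934515 V = 9.3452 mV

9.3452 mV


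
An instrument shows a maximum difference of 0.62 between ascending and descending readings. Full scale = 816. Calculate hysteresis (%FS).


Hysteresis = (max difference / full scale) * 100%.
H = (0.62 / 816) * 100
H = 0.076 %FS

0.076 %FS


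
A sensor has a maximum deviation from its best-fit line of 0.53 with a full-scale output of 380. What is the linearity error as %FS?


Linearity error = (max deviation / full scale) * 100%.
Linearity = (0.53 / 380) * 100
Linearity = 0.139 %FS

0.139 %FS


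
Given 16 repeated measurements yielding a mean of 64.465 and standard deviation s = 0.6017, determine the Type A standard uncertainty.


The standard uncertainty for Type A evaluation is u = s / sqrt(n).
u = 0.6017 / sqrt(16)
u = 0.6017 / 4.0
u = 0.1504

0.1504


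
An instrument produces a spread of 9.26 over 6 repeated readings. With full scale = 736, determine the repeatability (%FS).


Repeatability = (spread / full scale) * 100%.
R = (9.26 / 736) * 100
R = 1.258 %FS

1.258 %FS


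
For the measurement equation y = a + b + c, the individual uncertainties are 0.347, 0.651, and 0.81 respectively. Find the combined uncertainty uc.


For a sum of independent quantities, uc = sqrt(u1^2 + u2^2 + u3^2).
uc = sqrt(0.347^2 + 0.651^2 + 0.81^2)
uc = sqrt(0.120409 + 0.423801 + 0.6561)
uc = 1.0956

1.0956
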